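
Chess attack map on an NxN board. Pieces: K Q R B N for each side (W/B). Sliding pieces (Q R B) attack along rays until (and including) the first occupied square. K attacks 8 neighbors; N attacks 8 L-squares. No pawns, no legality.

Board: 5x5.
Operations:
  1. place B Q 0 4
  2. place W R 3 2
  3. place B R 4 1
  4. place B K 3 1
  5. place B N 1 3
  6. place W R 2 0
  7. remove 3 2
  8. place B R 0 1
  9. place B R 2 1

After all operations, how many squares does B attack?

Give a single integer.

Answer: 22

Derivation:
Op 1: place BQ@(0,4)
Op 2: place WR@(3,2)
Op 3: place BR@(4,1)
Op 4: place BK@(3,1)
Op 5: place BN@(1,3)
Op 6: place WR@(2,0)
Op 7: remove (3,2)
Op 8: place BR@(0,1)
Op 9: place BR@(2,1)
Per-piece attacks for B:
  BR@(0,1): attacks (0,2) (0,3) (0,4) (0,0) (1,1) (2,1) [ray(0,1) blocked at (0,4); ray(1,0) blocked at (2,1)]
  BQ@(0,4): attacks (0,3) (0,2) (0,1) (1,4) (2,4) (3,4) (4,4) (1,3) [ray(0,-1) blocked at (0,1); ray(1,-1) blocked at (1,3)]
  BN@(1,3): attacks (3,4) (2,1) (3,2) (0,1)
  BR@(2,1): attacks (2,2) (2,3) (2,4) (2,0) (3,1) (1,1) (0,1) [ray(0,-1) blocked at (2,0); ray(1,0) blocked at (3,1); ray(-1,0) blocked at (0,1)]
  BK@(3,1): attacks (3,2) (3,0) (4,1) (2,1) (4,2) (4,0) (2,2) (2,0)
  BR@(4,1): attacks (4,2) (4,3) (4,4) (4,0) (3,1) [ray(-1,0) blocked at (3,1)]
Union (22 distinct): (0,0) (0,1) (0,2) (0,3) (0,4) (1,1) (1,3) (1,4) (2,0) (2,1) (2,2) (2,3) (2,4) (3,0) (3,1) (3,2) (3,4) (4,0) (4,1) (4,2) (4,3) (4,4)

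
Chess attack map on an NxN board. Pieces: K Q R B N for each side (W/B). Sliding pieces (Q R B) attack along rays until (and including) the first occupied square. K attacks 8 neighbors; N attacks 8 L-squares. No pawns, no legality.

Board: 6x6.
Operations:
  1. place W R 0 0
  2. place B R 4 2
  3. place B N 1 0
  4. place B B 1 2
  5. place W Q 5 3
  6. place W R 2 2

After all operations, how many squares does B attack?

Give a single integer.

Op 1: place WR@(0,0)
Op 2: place BR@(4,2)
Op 3: place BN@(1,0)
Op 4: place BB@(1,2)
Op 5: place WQ@(5,3)
Op 6: place WR@(2,2)
Per-piece attacks for B:
  BN@(1,0): attacks (2,2) (3,1) (0,2)
  BB@(1,2): attacks (2,3) (3,4) (4,5) (2,1) (3,0) (0,3) (0,1)
  BR@(4,2): attacks (4,3) (4,4) (4,5) (4,1) (4,0) (5,2) (3,2) (2,2) [ray(-1,0) blocked at (2,2)]
Union (16 distinct): (0,1) (0,2) (0,3) (2,1) (2,2) (2,3) (3,0) (3,1) (3,2) (3,4) (4,0) (4,1) (4,3) (4,4) (4,5) (5,2)

Answer: 16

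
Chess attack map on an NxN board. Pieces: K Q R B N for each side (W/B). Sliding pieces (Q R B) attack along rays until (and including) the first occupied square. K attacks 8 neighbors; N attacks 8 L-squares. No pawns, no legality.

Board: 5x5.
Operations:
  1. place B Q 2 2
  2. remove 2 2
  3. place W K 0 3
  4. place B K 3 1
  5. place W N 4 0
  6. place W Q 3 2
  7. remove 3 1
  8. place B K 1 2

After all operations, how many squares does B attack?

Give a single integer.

Op 1: place BQ@(2,2)
Op 2: remove (2,2)
Op 3: place WK@(0,3)
Op 4: place BK@(3,1)
Op 5: place WN@(4,0)
Op 6: place WQ@(3,2)
Op 7: remove (3,1)
Op 8: place BK@(1,2)
Per-piece attacks for B:
  BK@(1,2): attacks (1,3) (1,1) (2,2) (0,2) (2,3) (2,1) (0,3) (0,1)
Union (8 distinct): (0,1) (0,2) (0,3) (1,1) (1,3) (2,1) (2,2) (2,3)

Answer: 8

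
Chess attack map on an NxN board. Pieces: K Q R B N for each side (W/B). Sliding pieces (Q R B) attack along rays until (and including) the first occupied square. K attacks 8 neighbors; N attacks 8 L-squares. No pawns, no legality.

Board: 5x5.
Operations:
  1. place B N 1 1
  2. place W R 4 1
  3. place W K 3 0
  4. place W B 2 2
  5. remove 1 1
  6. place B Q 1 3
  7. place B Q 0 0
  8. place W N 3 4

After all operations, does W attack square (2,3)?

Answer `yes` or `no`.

Op 1: place BN@(1,1)
Op 2: place WR@(4,1)
Op 3: place WK@(3,0)
Op 4: place WB@(2,2)
Op 5: remove (1,1)
Op 6: place BQ@(1,3)
Op 7: place BQ@(0,0)
Op 8: place WN@(3,4)
Per-piece attacks for W:
  WB@(2,2): attacks (3,3) (4,4) (3,1) (4,0) (1,3) (1,1) (0,0) [ray(-1,1) blocked at (1,3); ray(-1,-1) blocked at (0,0)]
  WK@(3,0): attacks (3,1) (4,0) (2,0) (4,1) (2,1)
  WN@(3,4): attacks (4,2) (2,2) (1,3)
  WR@(4,1): attacks (4,2) (4,3) (4,4) (4,0) (3,1) (2,1) (1,1) (0,1)
W attacks (2,3): no

Answer: no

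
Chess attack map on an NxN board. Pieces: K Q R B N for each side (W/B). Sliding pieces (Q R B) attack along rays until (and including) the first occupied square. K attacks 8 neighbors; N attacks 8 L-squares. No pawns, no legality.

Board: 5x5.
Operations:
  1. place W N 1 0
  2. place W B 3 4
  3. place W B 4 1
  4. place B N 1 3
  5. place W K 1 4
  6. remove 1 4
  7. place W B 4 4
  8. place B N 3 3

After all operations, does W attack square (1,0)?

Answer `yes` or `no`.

Op 1: place WN@(1,0)
Op 2: place WB@(3,4)
Op 3: place WB@(4,1)
Op 4: place BN@(1,3)
Op 5: place WK@(1,4)
Op 6: remove (1,4)
Op 7: place WB@(4,4)
Op 8: place BN@(3,3)
Per-piece attacks for W:
  WN@(1,0): attacks (2,2) (3,1) (0,2)
  WB@(3,4): attacks (4,3) (2,3) (1,2) (0,1)
  WB@(4,1): attacks (3,2) (2,3) (1,4) (3,0)
  WB@(4,4): attacks (3,3) [ray(-1,-1) blocked at (3,3)]
W attacks (1,0): no

Answer: no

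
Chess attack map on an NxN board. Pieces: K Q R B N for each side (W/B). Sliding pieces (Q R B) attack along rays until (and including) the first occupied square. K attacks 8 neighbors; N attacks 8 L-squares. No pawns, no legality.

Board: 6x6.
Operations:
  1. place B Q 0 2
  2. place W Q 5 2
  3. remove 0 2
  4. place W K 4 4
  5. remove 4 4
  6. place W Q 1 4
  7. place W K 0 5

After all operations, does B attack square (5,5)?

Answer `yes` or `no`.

Answer: no

Derivation:
Op 1: place BQ@(0,2)
Op 2: place WQ@(5,2)
Op 3: remove (0,2)
Op 4: place WK@(4,4)
Op 5: remove (4,4)
Op 6: place WQ@(1,4)
Op 7: place WK@(0,5)
Per-piece attacks for B:
B attacks (5,5): no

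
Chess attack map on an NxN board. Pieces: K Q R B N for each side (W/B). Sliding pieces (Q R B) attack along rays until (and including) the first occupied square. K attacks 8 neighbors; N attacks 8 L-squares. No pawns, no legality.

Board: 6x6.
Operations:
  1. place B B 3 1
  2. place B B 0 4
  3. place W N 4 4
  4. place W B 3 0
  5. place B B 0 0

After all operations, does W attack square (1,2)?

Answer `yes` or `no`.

Answer: yes

Derivation:
Op 1: place BB@(3,1)
Op 2: place BB@(0,4)
Op 3: place WN@(4,4)
Op 4: place WB@(3,0)
Op 5: place BB@(0,0)
Per-piece attacks for W:
  WB@(3,0): attacks (4,1) (5,2) (2,1) (1,2) (0,3)
  WN@(4,4): attacks (2,5) (5,2) (3,2) (2,3)
W attacks (1,2): yes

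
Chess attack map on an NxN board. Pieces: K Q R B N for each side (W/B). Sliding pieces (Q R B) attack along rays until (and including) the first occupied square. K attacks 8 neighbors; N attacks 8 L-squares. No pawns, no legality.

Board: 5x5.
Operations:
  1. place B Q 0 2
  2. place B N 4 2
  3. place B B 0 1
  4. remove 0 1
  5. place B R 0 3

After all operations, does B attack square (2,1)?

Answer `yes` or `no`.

Op 1: place BQ@(0,2)
Op 2: place BN@(4,2)
Op 3: place BB@(0,1)
Op 4: remove (0,1)
Op 5: place BR@(0,3)
Per-piece attacks for B:
  BQ@(0,2): attacks (0,3) (0,1) (0,0) (1,2) (2,2) (3,2) (4,2) (1,3) (2,4) (1,1) (2,0) [ray(0,1) blocked at (0,3); ray(1,0) blocked at (4,2)]
  BR@(0,3): attacks (0,4) (0,2) (1,3) (2,3) (3,3) (4,3) [ray(0,-1) blocked at (0,2)]
  BN@(4,2): attacks (3,4) (2,3) (3,0) (2,1)
B attacks (2,1): yes

Answer: yes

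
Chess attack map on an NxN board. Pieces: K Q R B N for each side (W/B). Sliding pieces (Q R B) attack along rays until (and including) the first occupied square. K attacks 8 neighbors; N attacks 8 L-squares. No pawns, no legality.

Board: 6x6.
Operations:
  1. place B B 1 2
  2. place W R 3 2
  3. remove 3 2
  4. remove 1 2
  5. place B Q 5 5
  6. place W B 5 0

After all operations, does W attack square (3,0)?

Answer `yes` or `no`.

Answer: no

Derivation:
Op 1: place BB@(1,2)
Op 2: place WR@(3,2)
Op 3: remove (3,2)
Op 4: remove (1,2)
Op 5: place BQ@(5,5)
Op 6: place WB@(5,0)
Per-piece attacks for W:
  WB@(5,0): attacks (4,1) (3,2) (2,3) (1,4) (0,5)
W attacks (3,0): no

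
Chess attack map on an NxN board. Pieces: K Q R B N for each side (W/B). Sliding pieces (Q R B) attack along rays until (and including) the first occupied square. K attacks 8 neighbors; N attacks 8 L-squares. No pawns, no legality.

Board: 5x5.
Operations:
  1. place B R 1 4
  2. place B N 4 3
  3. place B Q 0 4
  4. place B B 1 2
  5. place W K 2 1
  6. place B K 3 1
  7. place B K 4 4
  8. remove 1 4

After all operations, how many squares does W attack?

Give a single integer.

Answer: 8

Derivation:
Op 1: place BR@(1,4)
Op 2: place BN@(4,3)
Op 3: place BQ@(0,4)
Op 4: place BB@(1,2)
Op 5: place WK@(2,1)
Op 6: place BK@(3,1)
Op 7: place BK@(4,4)
Op 8: remove (1,4)
Per-piece attacks for W:
  WK@(2,1): attacks (2,2) (2,0) (3,1) (1,1) (3,2) (3,0) (1,2) (1,0)
Union (8 distinct): (1,0) (1,1) (1,2) (2,0) (2,2) (3,0) (3,1) (3,2)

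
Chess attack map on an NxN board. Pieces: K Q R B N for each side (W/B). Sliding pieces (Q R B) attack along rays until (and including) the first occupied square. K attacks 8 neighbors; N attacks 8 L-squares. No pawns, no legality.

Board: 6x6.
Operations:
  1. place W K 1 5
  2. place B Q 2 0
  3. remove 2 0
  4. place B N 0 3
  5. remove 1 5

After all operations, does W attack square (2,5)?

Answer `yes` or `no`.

Op 1: place WK@(1,5)
Op 2: place BQ@(2,0)
Op 3: remove (2,0)
Op 4: place BN@(0,3)
Op 5: remove (1,5)
Per-piece attacks for W:
W attacks (2,5): no

Answer: no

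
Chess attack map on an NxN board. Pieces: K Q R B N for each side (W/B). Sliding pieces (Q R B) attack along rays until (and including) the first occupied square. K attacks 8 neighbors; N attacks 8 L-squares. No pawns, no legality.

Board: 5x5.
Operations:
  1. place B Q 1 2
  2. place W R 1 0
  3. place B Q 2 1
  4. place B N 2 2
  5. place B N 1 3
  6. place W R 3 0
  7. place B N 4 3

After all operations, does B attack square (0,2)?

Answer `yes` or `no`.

Answer: yes

Derivation:
Op 1: place BQ@(1,2)
Op 2: place WR@(1,0)
Op 3: place BQ@(2,1)
Op 4: place BN@(2,2)
Op 5: place BN@(1,3)
Op 6: place WR@(3,0)
Op 7: place BN@(4,3)
Per-piece attacks for B:
  BQ@(1,2): attacks (1,3) (1,1) (1,0) (2,2) (0,2) (2,3) (3,4) (2,1) (0,3) (0,1) [ray(0,1) blocked at (1,3); ray(0,-1) blocked at (1,0); ray(1,0) blocked at (2,2); ray(1,-1) blocked at (2,1)]
  BN@(1,3): attacks (3,4) (2,1) (3,2) (0,1)
  BQ@(2,1): attacks (2,2) (2,0) (3,1) (4,1) (1,1) (0,1) (3,2) (4,3) (3,0) (1,2) (1,0) [ray(0,1) blocked at (2,2); ray(1,1) blocked at (4,3); ray(1,-1) blocked at (3,0); ray(-1,1) blocked at (1,2); ray(-1,-1) blocked at (1,0)]
  BN@(2,2): attacks (3,4) (4,3) (1,4) (0,3) (3,0) (4,1) (1,0) (0,1)
  BN@(4,3): attacks (2,4) (3,1) (2,2)
B attacks (0,2): yes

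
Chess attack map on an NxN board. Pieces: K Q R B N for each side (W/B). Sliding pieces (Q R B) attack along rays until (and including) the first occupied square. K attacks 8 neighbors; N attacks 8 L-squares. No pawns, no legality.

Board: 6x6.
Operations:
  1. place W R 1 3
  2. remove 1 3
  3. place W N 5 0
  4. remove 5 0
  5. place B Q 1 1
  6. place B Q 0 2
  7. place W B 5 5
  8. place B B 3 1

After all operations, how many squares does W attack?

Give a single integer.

Answer: 4

Derivation:
Op 1: place WR@(1,3)
Op 2: remove (1,3)
Op 3: place WN@(5,0)
Op 4: remove (5,0)
Op 5: place BQ@(1,1)
Op 6: place BQ@(0,2)
Op 7: place WB@(5,5)
Op 8: place BB@(3,1)
Per-piece attacks for W:
  WB@(5,5): attacks (4,4) (3,3) (2,2) (1,1) [ray(-1,-1) blocked at (1,1)]
Union (4 distinct): (1,1) (2,2) (3,3) (4,4)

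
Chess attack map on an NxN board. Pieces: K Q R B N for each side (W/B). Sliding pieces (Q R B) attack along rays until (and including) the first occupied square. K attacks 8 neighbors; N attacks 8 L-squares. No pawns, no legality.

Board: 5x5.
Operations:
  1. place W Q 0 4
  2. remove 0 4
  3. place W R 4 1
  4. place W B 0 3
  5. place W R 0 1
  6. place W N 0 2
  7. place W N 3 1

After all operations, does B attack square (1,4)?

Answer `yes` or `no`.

Answer: no

Derivation:
Op 1: place WQ@(0,4)
Op 2: remove (0,4)
Op 3: place WR@(4,1)
Op 4: place WB@(0,3)
Op 5: place WR@(0,1)
Op 6: place WN@(0,2)
Op 7: place WN@(3,1)
Per-piece attacks for B:
B attacks (1,4): no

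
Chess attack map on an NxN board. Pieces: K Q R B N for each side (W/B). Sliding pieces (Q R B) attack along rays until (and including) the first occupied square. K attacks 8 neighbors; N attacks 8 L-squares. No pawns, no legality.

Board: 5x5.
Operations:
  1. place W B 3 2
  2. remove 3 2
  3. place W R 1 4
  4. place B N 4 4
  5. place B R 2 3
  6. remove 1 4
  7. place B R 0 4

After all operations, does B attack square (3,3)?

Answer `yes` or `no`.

Answer: yes

Derivation:
Op 1: place WB@(3,2)
Op 2: remove (3,2)
Op 3: place WR@(1,4)
Op 4: place BN@(4,4)
Op 5: place BR@(2,3)
Op 6: remove (1,4)
Op 7: place BR@(0,4)
Per-piece attacks for B:
  BR@(0,4): attacks (0,3) (0,2) (0,1) (0,0) (1,4) (2,4) (3,4) (4,4) [ray(1,0) blocked at (4,4)]
  BR@(2,3): attacks (2,4) (2,2) (2,1) (2,0) (3,3) (4,3) (1,3) (0,3)
  BN@(4,4): attacks (3,2) (2,3)
B attacks (3,3): yes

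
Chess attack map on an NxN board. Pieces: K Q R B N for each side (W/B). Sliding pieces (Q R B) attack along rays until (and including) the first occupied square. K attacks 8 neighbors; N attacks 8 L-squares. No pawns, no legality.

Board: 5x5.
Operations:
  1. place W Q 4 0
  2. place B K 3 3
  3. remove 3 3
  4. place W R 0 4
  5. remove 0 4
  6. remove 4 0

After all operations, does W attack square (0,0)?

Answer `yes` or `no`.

Op 1: place WQ@(4,0)
Op 2: place BK@(3,3)
Op 3: remove (3,3)
Op 4: place WR@(0,4)
Op 5: remove (0,4)
Op 6: remove (4,0)
Per-piece attacks for W:
W attacks (0,0): no

Answer: no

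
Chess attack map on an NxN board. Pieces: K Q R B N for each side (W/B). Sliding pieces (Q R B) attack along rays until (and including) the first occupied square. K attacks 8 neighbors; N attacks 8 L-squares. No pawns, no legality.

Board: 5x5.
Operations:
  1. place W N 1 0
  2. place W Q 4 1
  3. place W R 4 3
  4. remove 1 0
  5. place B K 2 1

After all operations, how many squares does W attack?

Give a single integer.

Answer: 14

Derivation:
Op 1: place WN@(1,0)
Op 2: place WQ@(4,1)
Op 3: place WR@(4,3)
Op 4: remove (1,0)
Op 5: place BK@(2,1)
Per-piece attacks for W:
  WQ@(4,1): attacks (4,2) (4,3) (4,0) (3,1) (2,1) (3,2) (2,3) (1,4) (3,0) [ray(0,1) blocked at (4,3); ray(-1,0) blocked at (2,1)]
  WR@(4,3): attacks (4,4) (4,2) (4,1) (3,3) (2,3) (1,3) (0,3) [ray(0,-1) blocked at (4,1)]
Union (14 distinct): (0,3) (1,3) (1,4) (2,1) (2,3) (3,0) (3,1) (3,2) (3,3) (4,0) (4,1) (4,2) (4,3) (4,4)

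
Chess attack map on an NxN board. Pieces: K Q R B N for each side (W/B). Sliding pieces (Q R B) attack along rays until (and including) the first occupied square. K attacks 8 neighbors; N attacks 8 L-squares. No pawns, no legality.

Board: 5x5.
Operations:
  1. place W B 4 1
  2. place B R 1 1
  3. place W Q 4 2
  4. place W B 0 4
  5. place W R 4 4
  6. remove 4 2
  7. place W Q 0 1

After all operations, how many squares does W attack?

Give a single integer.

Answer: 20

Derivation:
Op 1: place WB@(4,1)
Op 2: place BR@(1,1)
Op 3: place WQ@(4,2)
Op 4: place WB@(0,4)
Op 5: place WR@(4,4)
Op 6: remove (4,2)
Op 7: place WQ@(0,1)
Per-piece attacks for W:
  WQ@(0,1): attacks (0,2) (0,3) (0,4) (0,0) (1,1) (1,2) (2,3) (3,4) (1,0) [ray(0,1) blocked at (0,4); ray(1,0) blocked at (1,1)]
  WB@(0,4): attacks (1,3) (2,2) (3,1) (4,0)
  WB@(4,1): attacks (3,2) (2,3) (1,4) (3,0)
  WR@(4,4): attacks (4,3) (4,2) (4,1) (3,4) (2,4) (1,4) (0,4) [ray(0,-1) blocked at (4,1); ray(-1,0) blocked at (0,4)]
Union (20 distinct): (0,0) (0,2) (0,3) (0,4) (1,0) (1,1) (1,2) (1,3) (1,4) (2,2) (2,3) (2,4) (3,0) (3,1) (3,2) (3,4) (4,0) (4,1) (4,2) (4,3)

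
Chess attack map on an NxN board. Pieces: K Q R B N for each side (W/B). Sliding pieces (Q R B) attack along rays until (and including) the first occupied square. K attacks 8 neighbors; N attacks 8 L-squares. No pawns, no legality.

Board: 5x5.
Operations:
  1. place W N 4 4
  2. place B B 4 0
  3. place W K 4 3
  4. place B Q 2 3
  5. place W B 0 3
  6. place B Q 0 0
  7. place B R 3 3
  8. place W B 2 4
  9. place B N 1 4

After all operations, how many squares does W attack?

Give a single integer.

Answer: 12

Derivation:
Op 1: place WN@(4,4)
Op 2: place BB@(4,0)
Op 3: place WK@(4,3)
Op 4: place BQ@(2,3)
Op 5: place WB@(0,3)
Op 6: place BQ@(0,0)
Op 7: place BR@(3,3)
Op 8: place WB@(2,4)
Op 9: place BN@(1,4)
Per-piece attacks for W:
  WB@(0,3): attacks (1,4) (1,2) (2,1) (3,0) [ray(1,1) blocked at (1,4)]
  WB@(2,4): attacks (3,3) (1,3) (0,2) [ray(1,-1) blocked at (3,3)]
  WK@(4,3): attacks (4,4) (4,2) (3,3) (3,4) (3,2)
  WN@(4,4): attacks (3,2) (2,3)
Union (12 distinct): (0,2) (1,2) (1,3) (1,4) (2,1) (2,3) (3,0) (3,2) (3,3) (3,4) (4,2) (4,4)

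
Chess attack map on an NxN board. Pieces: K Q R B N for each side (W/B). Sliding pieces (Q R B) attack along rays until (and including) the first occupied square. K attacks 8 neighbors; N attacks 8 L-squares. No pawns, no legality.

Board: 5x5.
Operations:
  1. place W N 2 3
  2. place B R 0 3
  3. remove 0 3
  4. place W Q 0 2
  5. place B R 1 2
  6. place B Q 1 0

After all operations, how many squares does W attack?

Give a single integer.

Op 1: place WN@(2,3)
Op 2: place BR@(0,3)
Op 3: remove (0,3)
Op 4: place WQ@(0,2)
Op 5: place BR@(1,2)
Op 6: place BQ@(1,0)
Per-piece attacks for W:
  WQ@(0,2): attacks (0,3) (0,4) (0,1) (0,0) (1,2) (1,3) (2,4) (1,1) (2,0) [ray(1,0) blocked at (1,2)]
  WN@(2,3): attacks (4,4) (0,4) (3,1) (4,2) (1,1) (0,2)
Union (13 distinct): (0,0) (0,1) (0,2) (0,3) (0,4) (1,1) (1,2) (1,3) (2,0) (2,4) (3,1) (4,2) (4,4)

Answer: 13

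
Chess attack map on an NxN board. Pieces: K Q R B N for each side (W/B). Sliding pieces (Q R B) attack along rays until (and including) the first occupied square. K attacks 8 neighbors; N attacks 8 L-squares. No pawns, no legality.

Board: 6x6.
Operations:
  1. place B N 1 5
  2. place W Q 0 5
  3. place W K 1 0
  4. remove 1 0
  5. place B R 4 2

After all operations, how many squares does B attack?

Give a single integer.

Answer: 13

Derivation:
Op 1: place BN@(1,5)
Op 2: place WQ@(0,5)
Op 3: place WK@(1,0)
Op 4: remove (1,0)
Op 5: place BR@(4,2)
Per-piece attacks for B:
  BN@(1,5): attacks (2,3) (3,4) (0,3)
  BR@(4,2): attacks (4,3) (4,4) (4,5) (4,1) (4,0) (5,2) (3,2) (2,2) (1,2) (0,2)
Union (13 distinct): (0,2) (0,3) (1,2) (2,2) (2,3) (3,2) (3,4) (4,0) (4,1) (4,3) (4,4) (4,5) (5,2)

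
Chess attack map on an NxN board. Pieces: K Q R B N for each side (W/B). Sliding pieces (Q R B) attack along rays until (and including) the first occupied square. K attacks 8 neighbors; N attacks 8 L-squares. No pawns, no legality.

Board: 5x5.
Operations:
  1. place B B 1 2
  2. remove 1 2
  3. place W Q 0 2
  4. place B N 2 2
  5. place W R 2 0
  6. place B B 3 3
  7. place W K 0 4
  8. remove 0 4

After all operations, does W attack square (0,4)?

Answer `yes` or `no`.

Answer: yes

Derivation:
Op 1: place BB@(1,2)
Op 2: remove (1,2)
Op 3: place WQ@(0,2)
Op 4: place BN@(2,2)
Op 5: place WR@(2,0)
Op 6: place BB@(3,3)
Op 7: place WK@(0,4)
Op 8: remove (0,4)
Per-piece attacks for W:
  WQ@(0,2): attacks (0,3) (0,4) (0,1) (0,0) (1,2) (2,2) (1,3) (2,4) (1,1) (2,0) [ray(1,0) blocked at (2,2); ray(1,-1) blocked at (2,0)]
  WR@(2,0): attacks (2,1) (2,2) (3,0) (4,0) (1,0) (0,0) [ray(0,1) blocked at (2,2)]
W attacks (0,4): yes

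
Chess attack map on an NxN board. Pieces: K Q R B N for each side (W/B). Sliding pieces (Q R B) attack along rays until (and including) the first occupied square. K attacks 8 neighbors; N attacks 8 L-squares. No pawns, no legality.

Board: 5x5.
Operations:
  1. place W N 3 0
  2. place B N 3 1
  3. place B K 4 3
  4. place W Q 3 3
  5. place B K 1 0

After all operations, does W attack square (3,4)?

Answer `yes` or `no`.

Answer: yes

Derivation:
Op 1: place WN@(3,0)
Op 2: place BN@(3,1)
Op 3: place BK@(4,3)
Op 4: place WQ@(3,3)
Op 5: place BK@(1,0)
Per-piece attacks for W:
  WN@(3,0): attacks (4,2) (2,2) (1,1)
  WQ@(3,3): attacks (3,4) (3,2) (3,1) (4,3) (2,3) (1,3) (0,3) (4,4) (4,2) (2,4) (2,2) (1,1) (0,0) [ray(0,-1) blocked at (3,1); ray(1,0) blocked at (4,3)]
W attacks (3,4): yes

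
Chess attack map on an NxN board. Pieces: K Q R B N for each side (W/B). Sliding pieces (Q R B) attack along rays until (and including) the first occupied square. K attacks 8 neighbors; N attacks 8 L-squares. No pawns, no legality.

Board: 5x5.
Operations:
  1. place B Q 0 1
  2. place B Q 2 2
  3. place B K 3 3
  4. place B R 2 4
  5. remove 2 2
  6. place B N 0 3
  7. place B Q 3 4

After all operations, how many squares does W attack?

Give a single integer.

Answer: 0

Derivation:
Op 1: place BQ@(0,1)
Op 2: place BQ@(2,2)
Op 3: place BK@(3,3)
Op 4: place BR@(2,4)
Op 5: remove (2,2)
Op 6: place BN@(0,3)
Op 7: place BQ@(3,4)
Per-piece attacks for W:
Union (0 distinct): (none)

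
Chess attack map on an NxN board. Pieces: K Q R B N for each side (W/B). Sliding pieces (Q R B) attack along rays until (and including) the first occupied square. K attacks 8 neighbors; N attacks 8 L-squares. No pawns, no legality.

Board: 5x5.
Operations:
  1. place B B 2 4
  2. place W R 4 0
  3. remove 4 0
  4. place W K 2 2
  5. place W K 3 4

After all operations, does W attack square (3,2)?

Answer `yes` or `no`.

Op 1: place BB@(2,4)
Op 2: place WR@(4,0)
Op 3: remove (4,0)
Op 4: place WK@(2,2)
Op 5: place WK@(3,4)
Per-piece attacks for W:
  WK@(2,2): attacks (2,3) (2,1) (3,2) (1,2) (3,3) (3,1) (1,3) (1,1)
  WK@(3,4): attacks (3,3) (4,4) (2,4) (4,3) (2,3)
W attacks (3,2): yes

Answer: yes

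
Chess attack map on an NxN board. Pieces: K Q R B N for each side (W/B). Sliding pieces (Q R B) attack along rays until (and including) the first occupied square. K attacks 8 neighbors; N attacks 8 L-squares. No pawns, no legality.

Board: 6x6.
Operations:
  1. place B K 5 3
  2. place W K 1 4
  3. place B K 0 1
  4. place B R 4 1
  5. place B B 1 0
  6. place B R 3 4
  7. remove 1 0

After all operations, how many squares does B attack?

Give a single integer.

Answer: 22

Derivation:
Op 1: place BK@(5,3)
Op 2: place WK@(1,4)
Op 3: place BK@(0,1)
Op 4: place BR@(4,1)
Op 5: place BB@(1,0)
Op 6: place BR@(3,4)
Op 7: remove (1,0)
Per-piece attacks for B:
  BK@(0,1): attacks (0,2) (0,0) (1,1) (1,2) (1,0)
  BR@(3,4): attacks (3,5) (3,3) (3,2) (3,1) (3,0) (4,4) (5,4) (2,4) (1,4) [ray(-1,0) blocked at (1,4)]
  BR@(4,1): attacks (4,2) (4,3) (4,4) (4,5) (4,0) (5,1) (3,1) (2,1) (1,1) (0,1) [ray(-1,0) blocked at (0,1)]
  BK@(5,3): attacks (5,4) (5,2) (4,3) (4,4) (4,2)
Union (22 distinct): (0,0) (0,1) (0,2) (1,0) (1,1) (1,2) (1,4) (2,1) (2,4) (3,0) (3,1) (3,2) (3,3) (3,5) (4,0) (4,2) (4,3) (4,4) (4,5) (5,1) (5,2) (5,4)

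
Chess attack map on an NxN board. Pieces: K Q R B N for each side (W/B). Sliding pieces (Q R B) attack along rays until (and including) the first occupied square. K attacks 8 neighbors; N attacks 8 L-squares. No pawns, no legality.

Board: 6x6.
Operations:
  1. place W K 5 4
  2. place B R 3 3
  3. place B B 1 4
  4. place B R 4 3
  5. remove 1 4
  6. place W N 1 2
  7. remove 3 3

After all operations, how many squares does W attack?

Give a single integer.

Op 1: place WK@(5,4)
Op 2: place BR@(3,3)
Op 3: place BB@(1,4)
Op 4: place BR@(4,3)
Op 5: remove (1,4)
Op 6: place WN@(1,2)
Op 7: remove (3,3)
Per-piece attacks for W:
  WN@(1,2): attacks (2,4) (3,3) (0,4) (2,0) (3,1) (0,0)
  WK@(5,4): attacks (5,5) (5,3) (4,4) (4,5) (4,3)
Union (11 distinct): (0,0) (0,4) (2,0) (2,4) (3,1) (3,3) (4,3) (4,4) (4,5) (5,3) (5,5)

Answer: 11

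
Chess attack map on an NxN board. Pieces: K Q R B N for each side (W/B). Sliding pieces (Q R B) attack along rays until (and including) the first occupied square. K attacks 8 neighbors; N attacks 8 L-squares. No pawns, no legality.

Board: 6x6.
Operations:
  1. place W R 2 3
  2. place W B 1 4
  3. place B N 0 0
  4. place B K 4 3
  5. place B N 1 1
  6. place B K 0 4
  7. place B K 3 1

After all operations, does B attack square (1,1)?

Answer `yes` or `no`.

Answer: no

Derivation:
Op 1: place WR@(2,3)
Op 2: place WB@(1,4)
Op 3: place BN@(0,0)
Op 4: place BK@(4,3)
Op 5: place BN@(1,1)
Op 6: place BK@(0,4)
Op 7: place BK@(3,1)
Per-piece attacks for B:
  BN@(0,0): attacks (1,2) (2,1)
  BK@(0,4): attacks (0,5) (0,3) (1,4) (1,5) (1,3)
  BN@(1,1): attacks (2,3) (3,2) (0,3) (3,0)
  BK@(3,1): attacks (3,2) (3,0) (4,1) (2,1) (4,2) (4,0) (2,2) (2,0)
  BK@(4,3): attacks (4,4) (4,2) (5,3) (3,3) (5,4) (5,2) (3,4) (3,2)
B attacks (1,1): no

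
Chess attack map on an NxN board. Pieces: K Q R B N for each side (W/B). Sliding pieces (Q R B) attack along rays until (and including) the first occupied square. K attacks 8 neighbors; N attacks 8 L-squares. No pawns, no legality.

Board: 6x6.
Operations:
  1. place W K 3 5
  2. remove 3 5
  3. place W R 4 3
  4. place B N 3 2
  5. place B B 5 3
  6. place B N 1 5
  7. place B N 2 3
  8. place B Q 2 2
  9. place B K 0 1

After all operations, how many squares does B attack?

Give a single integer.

Op 1: place WK@(3,5)
Op 2: remove (3,5)
Op 3: place WR@(4,3)
Op 4: place BN@(3,2)
Op 5: place BB@(5,3)
Op 6: place BN@(1,5)
Op 7: place BN@(2,3)
Op 8: place BQ@(2,2)
Op 9: place BK@(0,1)
Per-piece attacks for B:
  BK@(0,1): attacks (0,2) (0,0) (1,1) (1,2) (1,0)
  BN@(1,5): attacks (2,3) (3,4) (0,3)
  BQ@(2,2): attacks (2,3) (2,1) (2,0) (3,2) (1,2) (0,2) (3,3) (4,4) (5,5) (3,1) (4,0) (1,3) (0,4) (1,1) (0,0) [ray(0,1) blocked at (2,3); ray(1,0) blocked at (3,2)]
  BN@(2,3): attacks (3,5) (4,4) (1,5) (0,4) (3,1) (4,2) (1,1) (0,2)
  BN@(3,2): attacks (4,4) (5,3) (2,4) (1,3) (4,0) (5,1) (2,0) (1,1)
  BB@(5,3): attacks (4,4) (3,5) (4,2) (3,1) (2,0)
Union (24 distinct): (0,0) (0,2) (0,3) (0,4) (1,0) (1,1) (1,2) (1,3) (1,5) (2,0) (2,1) (2,3) (2,4) (3,1) (3,2) (3,3) (3,4) (3,5) (4,0) (4,2) (4,4) (5,1) (5,3) (5,5)

Answer: 24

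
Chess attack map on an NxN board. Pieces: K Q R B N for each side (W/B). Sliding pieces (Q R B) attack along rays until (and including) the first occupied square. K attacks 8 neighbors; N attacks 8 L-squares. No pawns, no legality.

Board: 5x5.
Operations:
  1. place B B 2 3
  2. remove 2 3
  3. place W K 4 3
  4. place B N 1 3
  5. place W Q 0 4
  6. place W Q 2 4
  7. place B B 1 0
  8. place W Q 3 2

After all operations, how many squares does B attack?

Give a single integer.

Op 1: place BB@(2,3)
Op 2: remove (2,3)
Op 3: place WK@(4,3)
Op 4: place BN@(1,3)
Op 5: place WQ@(0,4)
Op 6: place WQ@(2,4)
Op 7: place BB@(1,0)
Op 8: place WQ@(3,2)
Per-piece attacks for B:
  BB@(1,0): attacks (2,1) (3,2) (0,1) [ray(1,1) blocked at (3,2)]
  BN@(1,3): attacks (3,4) (2,1) (3,2) (0,1)
Union (4 distinct): (0,1) (2,1) (3,2) (3,4)

Answer: 4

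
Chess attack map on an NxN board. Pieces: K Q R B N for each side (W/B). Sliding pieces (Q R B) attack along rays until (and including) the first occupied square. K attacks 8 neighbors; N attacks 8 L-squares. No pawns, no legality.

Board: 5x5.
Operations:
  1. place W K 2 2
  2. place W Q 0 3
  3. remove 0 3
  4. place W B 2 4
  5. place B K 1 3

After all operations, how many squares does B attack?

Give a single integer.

Op 1: place WK@(2,2)
Op 2: place WQ@(0,3)
Op 3: remove (0,3)
Op 4: place WB@(2,4)
Op 5: place BK@(1,3)
Per-piece attacks for B:
  BK@(1,3): attacks (1,4) (1,2) (2,3) (0,3) (2,4) (2,2) (0,4) (0,2)
Union (8 distinct): (0,2) (0,3) (0,4) (1,2) (1,4) (2,2) (2,3) (2,4)

Answer: 8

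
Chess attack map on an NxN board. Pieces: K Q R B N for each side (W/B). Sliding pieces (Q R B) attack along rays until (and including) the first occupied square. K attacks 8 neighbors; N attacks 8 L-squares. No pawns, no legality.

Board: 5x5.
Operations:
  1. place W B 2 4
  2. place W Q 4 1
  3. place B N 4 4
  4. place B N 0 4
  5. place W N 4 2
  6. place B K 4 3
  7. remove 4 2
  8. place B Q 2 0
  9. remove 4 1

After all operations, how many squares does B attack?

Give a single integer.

Answer: 17

Derivation:
Op 1: place WB@(2,4)
Op 2: place WQ@(4,1)
Op 3: place BN@(4,4)
Op 4: place BN@(0,4)
Op 5: place WN@(4,2)
Op 6: place BK@(4,3)
Op 7: remove (4,2)
Op 8: place BQ@(2,0)
Op 9: remove (4,1)
Per-piece attacks for B:
  BN@(0,4): attacks (1,2) (2,3)
  BQ@(2,0): attacks (2,1) (2,2) (2,3) (2,4) (3,0) (4,0) (1,0) (0,0) (3,1) (4,2) (1,1) (0,2) [ray(0,1) blocked at (2,4)]
  BK@(4,3): attacks (4,4) (4,2) (3,3) (3,4) (3,2)
  BN@(4,4): attacks (3,2) (2,3)
Union (17 distinct): (0,0) (0,2) (1,0) (1,1) (1,2) (2,1) (2,2) (2,3) (2,4) (3,0) (3,1) (3,2) (3,3) (3,4) (4,0) (4,2) (4,4)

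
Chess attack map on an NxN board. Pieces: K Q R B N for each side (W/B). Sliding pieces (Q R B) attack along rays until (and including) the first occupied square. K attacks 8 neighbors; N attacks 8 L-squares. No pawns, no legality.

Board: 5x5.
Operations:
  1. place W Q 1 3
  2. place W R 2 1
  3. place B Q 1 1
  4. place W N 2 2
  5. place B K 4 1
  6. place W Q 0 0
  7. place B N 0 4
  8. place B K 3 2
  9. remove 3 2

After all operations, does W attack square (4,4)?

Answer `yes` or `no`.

Op 1: place WQ@(1,3)
Op 2: place WR@(2,1)
Op 3: place BQ@(1,1)
Op 4: place WN@(2,2)
Op 5: place BK@(4,1)
Op 6: place WQ@(0,0)
Op 7: place BN@(0,4)
Op 8: place BK@(3,2)
Op 9: remove (3,2)
Per-piece attacks for W:
  WQ@(0,0): attacks (0,1) (0,2) (0,3) (0,4) (1,0) (2,0) (3,0) (4,0) (1,1) [ray(0,1) blocked at (0,4); ray(1,1) blocked at (1,1)]
  WQ@(1,3): attacks (1,4) (1,2) (1,1) (2,3) (3,3) (4,3) (0,3) (2,4) (2,2) (0,4) (0,2) [ray(0,-1) blocked at (1,1); ray(1,-1) blocked at (2,2); ray(-1,1) blocked at (0,4)]
  WR@(2,1): attacks (2,2) (2,0) (3,1) (4,1) (1,1) [ray(0,1) blocked at (2,2); ray(1,0) blocked at (4,1); ray(-1,0) blocked at (1,1)]
  WN@(2,2): attacks (3,4) (4,3) (1,4) (0,3) (3,0) (4,1) (1,0) (0,1)
W attacks (4,4): no

Answer: no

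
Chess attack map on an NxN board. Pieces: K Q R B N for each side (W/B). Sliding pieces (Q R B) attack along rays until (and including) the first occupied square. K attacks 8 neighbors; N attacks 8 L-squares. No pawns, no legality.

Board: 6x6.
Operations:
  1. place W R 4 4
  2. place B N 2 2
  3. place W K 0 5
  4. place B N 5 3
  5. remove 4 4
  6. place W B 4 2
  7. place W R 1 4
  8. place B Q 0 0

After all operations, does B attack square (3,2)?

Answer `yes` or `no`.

Answer: yes

Derivation:
Op 1: place WR@(4,4)
Op 2: place BN@(2,2)
Op 3: place WK@(0,5)
Op 4: place BN@(5,3)
Op 5: remove (4,4)
Op 6: place WB@(4,2)
Op 7: place WR@(1,4)
Op 8: place BQ@(0,0)
Per-piece attacks for B:
  BQ@(0,0): attacks (0,1) (0,2) (0,3) (0,4) (0,5) (1,0) (2,0) (3,0) (4,0) (5,0) (1,1) (2,2) [ray(0,1) blocked at (0,5); ray(1,1) blocked at (2,2)]
  BN@(2,2): attacks (3,4) (4,3) (1,4) (0,3) (3,0) (4,1) (1,0) (0,1)
  BN@(5,3): attacks (4,5) (3,4) (4,1) (3,2)
B attacks (3,2): yes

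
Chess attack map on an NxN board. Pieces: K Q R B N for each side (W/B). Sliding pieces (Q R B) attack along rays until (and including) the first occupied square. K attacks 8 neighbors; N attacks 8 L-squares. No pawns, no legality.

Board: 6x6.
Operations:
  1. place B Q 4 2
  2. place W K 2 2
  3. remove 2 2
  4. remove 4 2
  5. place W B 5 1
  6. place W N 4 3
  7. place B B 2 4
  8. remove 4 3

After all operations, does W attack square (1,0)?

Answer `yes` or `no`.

Op 1: place BQ@(4,2)
Op 2: place WK@(2,2)
Op 3: remove (2,2)
Op 4: remove (4,2)
Op 5: place WB@(5,1)
Op 6: place WN@(4,3)
Op 7: place BB@(2,4)
Op 8: remove (4,3)
Per-piece attacks for W:
  WB@(5,1): attacks (4,2) (3,3) (2,4) (4,0) [ray(-1,1) blocked at (2,4)]
W attacks (1,0): no

Answer: no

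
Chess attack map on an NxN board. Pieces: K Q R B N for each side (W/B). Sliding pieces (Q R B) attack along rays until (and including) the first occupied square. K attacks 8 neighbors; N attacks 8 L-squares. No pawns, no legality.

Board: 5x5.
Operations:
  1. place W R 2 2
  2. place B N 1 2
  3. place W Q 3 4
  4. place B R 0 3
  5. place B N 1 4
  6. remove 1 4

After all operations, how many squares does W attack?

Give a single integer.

Answer: 14

Derivation:
Op 1: place WR@(2,2)
Op 2: place BN@(1,2)
Op 3: place WQ@(3,4)
Op 4: place BR@(0,3)
Op 5: place BN@(1,4)
Op 6: remove (1,4)
Per-piece attacks for W:
  WR@(2,2): attacks (2,3) (2,4) (2,1) (2,0) (3,2) (4,2) (1,2) [ray(-1,0) blocked at (1,2)]
  WQ@(3,4): attacks (3,3) (3,2) (3,1) (3,0) (4,4) (2,4) (1,4) (0,4) (4,3) (2,3) (1,2) [ray(-1,-1) blocked at (1,2)]
Union (14 distinct): (0,4) (1,2) (1,4) (2,0) (2,1) (2,3) (2,4) (3,0) (3,1) (3,2) (3,3) (4,2) (4,3) (4,4)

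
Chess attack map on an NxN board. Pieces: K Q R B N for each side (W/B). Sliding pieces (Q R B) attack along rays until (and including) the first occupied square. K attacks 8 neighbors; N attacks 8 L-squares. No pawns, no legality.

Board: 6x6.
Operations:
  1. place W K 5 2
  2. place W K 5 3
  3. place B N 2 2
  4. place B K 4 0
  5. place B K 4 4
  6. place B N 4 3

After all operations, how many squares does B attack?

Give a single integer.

Op 1: place WK@(5,2)
Op 2: place WK@(5,3)
Op 3: place BN@(2,2)
Op 4: place BK@(4,0)
Op 5: place BK@(4,4)
Op 6: place BN@(4,3)
Per-piece attacks for B:
  BN@(2,2): attacks (3,4) (4,3) (1,4) (0,3) (3,0) (4,1) (1,0) (0,1)
  BK@(4,0): attacks (4,1) (5,0) (3,0) (5,1) (3,1)
  BN@(4,3): attacks (5,5) (3,5) (2,4) (5,1) (3,1) (2,2)
  BK@(4,4): attacks (4,5) (4,3) (5,4) (3,4) (5,5) (5,3) (3,5) (3,3)
Union (19 distinct): (0,1) (0,3) (1,0) (1,4) (2,2) (2,4) (3,0) (3,1) (3,3) (3,4) (3,5) (4,1) (4,3) (4,5) (5,0) (5,1) (5,3) (5,4) (5,5)

Answer: 19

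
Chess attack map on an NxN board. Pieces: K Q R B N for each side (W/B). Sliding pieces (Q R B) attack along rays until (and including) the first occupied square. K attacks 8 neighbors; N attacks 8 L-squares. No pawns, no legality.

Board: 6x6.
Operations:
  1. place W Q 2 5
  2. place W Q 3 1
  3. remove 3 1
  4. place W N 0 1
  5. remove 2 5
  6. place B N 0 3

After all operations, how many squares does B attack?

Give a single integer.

Op 1: place WQ@(2,5)
Op 2: place WQ@(3,1)
Op 3: remove (3,1)
Op 4: place WN@(0,1)
Op 5: remove (2,5)
Op 6: place BN@(0,3)
Per-piece attacks for B:
  BN@(0,3): attacks (1,5) (2,4) (1,1) (2,2)
Union (4 distinct): (1,1) (1,5) (2,2) (2,4)

Answer: 4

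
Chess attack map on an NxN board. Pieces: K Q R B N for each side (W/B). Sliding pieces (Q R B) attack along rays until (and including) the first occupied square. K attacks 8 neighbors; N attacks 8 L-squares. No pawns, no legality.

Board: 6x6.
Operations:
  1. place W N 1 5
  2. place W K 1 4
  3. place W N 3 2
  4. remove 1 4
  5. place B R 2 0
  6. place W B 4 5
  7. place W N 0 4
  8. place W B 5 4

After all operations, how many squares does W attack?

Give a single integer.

Answer: 18

Derivation:
Op 1: place WN@(1,5)
Op 2: place WK@(1,4)
Op 3: place WN@(3,2)
Op 4: remove (1,4)
Op 5: place BR@(2,0)
Op 6: place WB@(4,5)
Op 7: place WN@(0,4)
Op 8: place WB@(5,4)
Per-piece attacks for W:
  WN@(0,4): attacks (2,5) (1,2) (2,3)
  WN@(1,5): attacks (2,3) (3,4) (0,3)
  WN@(3,2): attacks (4,4) (5,3) (2,4) (1,3) (4,0) (5,1) (2,0) (1,1)
  WB@(4,5): attacks (5,4) (3,4) (2,3) (1,2) (0,1) [ray(1,-1) blocked at (5,4)]
  WB@(5,4): attacks (4,5) (4,3) (3,2) [ray(-1,1) blocked at (4,5); ray(-1,-1) blocked at (3,2)]
Union (18 distinct): (0,1) (0,3) (1,1) (1,2) (1,3) (2,0) (2,3) (2,4) (2,5) (3,2) (3,4) (4,0) (4,3) (4,4) (4,5) (5,1) (5,3) (5,4)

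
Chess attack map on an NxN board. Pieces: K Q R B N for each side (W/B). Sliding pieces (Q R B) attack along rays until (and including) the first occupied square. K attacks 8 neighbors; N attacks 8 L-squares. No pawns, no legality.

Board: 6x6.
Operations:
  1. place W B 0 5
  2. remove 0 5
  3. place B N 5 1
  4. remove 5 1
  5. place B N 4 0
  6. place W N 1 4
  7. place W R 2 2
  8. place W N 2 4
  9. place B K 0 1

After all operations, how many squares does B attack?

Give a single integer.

Op 1: place WB@(0,5)
Op 2: remove (0,5)
Op 3: place BN@(5,1)
Op 4: remove (5,1)
Op 5: place BN@(4,0)
Op 6: place WN@(1,4)
Op 7: place WR@(2,2)
Op 8: place WN@(2,4)
Op 9: place BK@(0,1)
Per-piece attacks for B:
  BK@(0,1): attacks (0,2) (0,0) (1,1) (1,2) (1,0)
  BN@(4,0): attacks (5,2) (3,2) (2,1)
Union (8 distinct): (0,0) (0,2) (1,0) (1,1) (1,2) (2,1) (3,2) (5,2)

Answer: 8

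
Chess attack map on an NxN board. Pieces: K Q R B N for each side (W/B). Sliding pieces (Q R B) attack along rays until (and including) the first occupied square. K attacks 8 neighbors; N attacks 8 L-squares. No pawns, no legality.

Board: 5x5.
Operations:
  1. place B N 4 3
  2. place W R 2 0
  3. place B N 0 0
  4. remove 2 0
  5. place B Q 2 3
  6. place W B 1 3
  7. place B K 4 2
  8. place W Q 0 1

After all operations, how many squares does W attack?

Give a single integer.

Answer: 14

Derivation:
Op 1: place BN@(4,3)
Op 2: place WR@(2,0)
Op 3: place BN@(0,0)
Op 4: remove (2,0)
Op 5: place BQ@(2,3)
Op 6: place WB@(1,3)
Op 7: place BK@(4,2)
Op 8: place WQ@(0,1)
Per-piece attacks for W:
  WQ@(0,1): attacks (0,2) (0,3) (0,4) (0,0) (1,1) (2,1) (3,1) (4,1) (1,2) (2,3) (1,0) [ray(0,-1) blocked at (0,0); ray(1,1) blocked at (2,3)]
  WB@(1,3): attacks (2,4) (2,2) (3,1) (4,0) (0,4) (0,2)
Union (14 distinct): (0,0) (0,2) (0,3) (0,4) (1,0) (1,1) (1,2) (2,1) (2,2) (2,3) (2,4) (3,1) (4,0) (4,1)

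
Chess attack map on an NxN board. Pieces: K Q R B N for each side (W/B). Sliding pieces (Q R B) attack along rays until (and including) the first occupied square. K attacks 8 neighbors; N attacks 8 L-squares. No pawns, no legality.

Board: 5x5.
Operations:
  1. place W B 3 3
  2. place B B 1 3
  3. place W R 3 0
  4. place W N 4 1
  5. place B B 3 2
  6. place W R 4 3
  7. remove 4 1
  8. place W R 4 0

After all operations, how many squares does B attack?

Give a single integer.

Op 1: place WB@(3,3)
Op 2: place BB@(1,3)
Op 3: place WR@(3,0)
Op 4: place WN@(4,1)
Op 5: place BB@(3,2)
Op 6: place WR@(4,3)
Op 7: remove (4,1)
Op 8: place WR@(4,0)
Per-piece attacks for B:
  BB@(1,3): attacks (2,4) (2,2) (3,1) (4,0) (0,4) (0,2) [ray(1,-1) blocked at (4,0)]
  BB@(3,2): attacks (4,3) (4,1) (2,3) (1,4) (2,1) (1,0) [ray(1,1) blocked at (4,3)]
Union (12 distinct): (0,2) (0,4) (1,0) (1,4) (2,1) (2,2) (2,3) (2,4) (3,1) (4,0) (4,1) (4,3)

Answer: 12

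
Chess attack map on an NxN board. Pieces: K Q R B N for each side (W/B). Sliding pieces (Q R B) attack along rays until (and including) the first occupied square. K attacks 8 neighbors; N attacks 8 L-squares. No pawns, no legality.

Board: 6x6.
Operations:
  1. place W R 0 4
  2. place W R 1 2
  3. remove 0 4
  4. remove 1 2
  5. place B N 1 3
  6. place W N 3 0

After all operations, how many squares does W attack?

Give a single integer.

Op 1: place WR@(0,4)
Op 2: place WR@(1,2)
Op 3: remove (0,4)
Op 4: remove (1,2)
Op 5: place BN@(1,3)
Op 6: place WN@(3,0)
Per-piece attacks for W:
  WN@(3,0): attacks (4,2) (5,1) (2,2) (1,1)
Union (4 distinct): (1,1) (2,2) (4,2) (5,1)

Answer: 4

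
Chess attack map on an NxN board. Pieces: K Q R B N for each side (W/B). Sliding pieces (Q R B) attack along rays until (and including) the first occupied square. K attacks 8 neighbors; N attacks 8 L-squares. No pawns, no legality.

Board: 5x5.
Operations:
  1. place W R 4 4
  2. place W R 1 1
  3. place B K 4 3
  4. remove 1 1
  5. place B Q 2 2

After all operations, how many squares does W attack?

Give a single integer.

Op 1: place WR@(4,4)
Op 2: place WR@(1,1)
Op 3: place BK@(4,3)
Op 4: remove (1,1)
Op 5: place BQ@(2,2)
Per-piece attacks for W:
  WR@(4,4): attacks (4,3) (3,4) (2,4) (1,4) (0,4) [ray(0,-1) blocked at (4,3)]
Union (5 distinct): (0,4) (1,4) (2,4) (3,4) (4,3)

Answer: 5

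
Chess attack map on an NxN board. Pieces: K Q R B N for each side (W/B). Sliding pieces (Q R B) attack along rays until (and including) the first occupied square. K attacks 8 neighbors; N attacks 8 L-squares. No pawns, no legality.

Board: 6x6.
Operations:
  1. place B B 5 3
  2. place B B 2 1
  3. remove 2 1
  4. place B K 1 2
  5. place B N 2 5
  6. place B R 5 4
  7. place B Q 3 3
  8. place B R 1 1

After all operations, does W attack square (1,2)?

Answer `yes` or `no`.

Op 1: place BB@(5,3)
Op 2: place BB@(2,1)
Op 3: remove (2,1)
Op 4: place BK@(1,2)
Op 5: place BN@(2,5)
Op 6: place BR@(5,4)
Op 7: place BQ@(3,3)
Op 8: place BR@(1,1)
Per-piece attacks for W:
W attacks (1,2): no

Answer: no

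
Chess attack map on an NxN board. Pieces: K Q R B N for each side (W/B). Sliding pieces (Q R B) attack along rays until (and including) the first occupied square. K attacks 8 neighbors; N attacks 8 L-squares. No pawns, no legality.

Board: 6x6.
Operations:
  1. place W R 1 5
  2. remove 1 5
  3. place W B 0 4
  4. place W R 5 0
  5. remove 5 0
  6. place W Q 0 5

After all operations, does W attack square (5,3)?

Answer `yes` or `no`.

Op 1: place WR@(1,5)
Op 2: remove (1,5)
Op 3: place WB@(0,4)
Op 4: place WR@(5,0)
Op 5: remove (5,0)
Op 6: place WQ@(0,5)
Per-piece attacks for W:
  WB@(0,4): attacks (1,5) (1,3) (2,2) (3,1) (4,0)
  WQ@(0,5): attacks (0,4) (1,5) (2,5) (3,5) (4,5) (5,5) (1,4) (2,3) (3,2) (4,1) (5,0) [ray(0,-1) blocked at (0,4)]
W attacks (5,3): no

Answer: no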